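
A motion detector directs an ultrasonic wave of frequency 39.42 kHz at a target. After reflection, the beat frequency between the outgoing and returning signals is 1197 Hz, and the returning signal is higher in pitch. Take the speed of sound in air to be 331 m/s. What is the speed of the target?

Double Doppler shift off a moving reflector: f₂ = f₀ · (v + u)/(v − u) (u > 0 toward emitter).
Returning signal is higher, so f₂ = f₀ + Δf = 39420 + 1197 = 40617 Hz.
Rearranging, u = v · (f₂ − f₀)/(f₂ + f₀) = 331 × 1197/80037 ≈ 5.0 m/s.
So the target is moving at 5.0 m/s toward the emitter.

5.0 m/s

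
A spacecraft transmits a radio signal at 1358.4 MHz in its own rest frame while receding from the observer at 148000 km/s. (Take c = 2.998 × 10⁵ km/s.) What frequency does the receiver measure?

790.9 MHz

β = v/c = 148000/299800 = 0.4937.
Relativistic Doppler for frequency: f' = f₀ · √((1 − β)/(1 + β)).
f' = 1358.4 × √(0.5063/1.4937) = 1358.4 × 0.58223 ≈ 790.9 MHz.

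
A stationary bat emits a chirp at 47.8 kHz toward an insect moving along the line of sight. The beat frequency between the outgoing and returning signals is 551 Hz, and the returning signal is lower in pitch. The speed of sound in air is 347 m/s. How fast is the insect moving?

2.01 m/s

Double Doppler shift off a moving reflector: f₂ = f₀ · (v + u)/(v − u) (u > 0 toward emitter).
Returning signal is lower, so f₂ = f₀ − Δf = 47800 − 551 = 47249 Hz.
Rearranging, u = v · (f₂ − f₀)/(f₂ + f₀) = 347 × -551/95049 ≈ -2.01 m/s.
So the insect is moving at 2.01 m/s away from the emitter.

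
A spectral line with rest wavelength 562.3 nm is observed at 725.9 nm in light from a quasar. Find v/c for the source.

0.250

λ'/λ₀ = 1.2909 > 1 (redshift), so the source is receding.
λ'/λ₀ = √((1 + β)/(1 − β)) for a receding source ⇒ β = (r² − 1)/(r² + 1) with r = λ'/λ₀.
β = (1.6665 − 1)/(1.6665 + 1) ≈ 0.250.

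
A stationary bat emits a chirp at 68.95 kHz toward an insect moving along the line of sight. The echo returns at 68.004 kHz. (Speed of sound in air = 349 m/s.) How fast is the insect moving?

2.41 m/s

Double Doppler shift off a moving reflector: f₂ = f₀ · (v + u)/(v − u) (u > 0 toward emitter).
Rearranging, u = v · (f₂ − f₀)/(f₂ + f₀) = 349 × -0.946/136.954 ≈ -2.41 m/s.
So the insect is moving at 2.41 m/s away from the emitter.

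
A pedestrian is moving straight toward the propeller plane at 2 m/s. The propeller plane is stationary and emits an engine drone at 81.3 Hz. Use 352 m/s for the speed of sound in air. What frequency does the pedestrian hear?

Moving observer, stationary source: f' = f · (v + v_o)/v.
f' = 81.3 × (352 + 2)/352 = 81.3 × 354/352 ≈ 82 Hz.

82 Hz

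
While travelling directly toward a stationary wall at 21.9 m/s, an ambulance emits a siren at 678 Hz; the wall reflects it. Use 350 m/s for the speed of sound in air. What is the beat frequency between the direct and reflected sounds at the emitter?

The wall receives the sound from a moving source: f₁ = f₀ · v/(v − v_e) = 678 × 350/328.1 ≈ 723.3 Hz.
On the return leg the ambulance is a moving observer: f₂ = f₁ · (v + v_e)/v = 723.3 × 371.9/350 ≈ 768.5 Hz.
Beat against the emitted tone: |f₂ − f₀| = 2v_e·f₀/(v − v_e) = 2 × 21.9 × 678/328.1 ≈ 91 Hz.

91 Hz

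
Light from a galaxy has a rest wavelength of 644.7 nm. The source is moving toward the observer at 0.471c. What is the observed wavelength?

Relativistic Doppler for wavelength: λ' = λ₀ · √((1 − β)/(1 + β)).
λ' = 644.7 × √(0.5290/1.4710) = 644.7 × 0.59968 ≈ 386.6 nm.

386.6 nm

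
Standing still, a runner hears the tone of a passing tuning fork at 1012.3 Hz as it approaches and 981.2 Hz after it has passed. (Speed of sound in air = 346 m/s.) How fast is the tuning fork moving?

5.4 m/s

f₁/f₂ = (v + v_s)/(v − v_s), so v_s = v · (f₁ − f₂)/(f₁ + f₂).
v_s = 346 × (1012.3 − 981.2)/(1012.3 + 981.2) = 346 × 31.1/1993.5 ≈ 5.4 m/s.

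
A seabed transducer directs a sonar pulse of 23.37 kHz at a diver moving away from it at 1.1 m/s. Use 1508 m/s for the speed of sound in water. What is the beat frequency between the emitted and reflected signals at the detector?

At the diver (a moving observer), f₁ = f₀ · (v − u)/v = 23.37 × 1506.9/1508 ≈ 23.3530 kHz.
On reflection it acts as a source moving away from the stationary detector: f₂ = f₁ · v/(v + u) = 23.3530 × 1508/1509.1 ≈ 23.3359 kHz.
Beat frequency (with f₀ = 23370 Hz): |f₂ − f₀| = 2u·f₀/(v + u) = 2 × 1.1 × 23370/1509.1 ≈ 34.1 Hz.

34.1 Hz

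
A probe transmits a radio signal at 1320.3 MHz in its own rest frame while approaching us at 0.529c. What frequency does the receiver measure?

2378.8 MHz

Relativistic Doppler for frequency: f' = f₀ · √((1 + β)/(1 − β)).
f' = 1320.3 × √(1.5290/0.4710) = 1320.3 × 1.80174 ≈ 2378.8 MHz.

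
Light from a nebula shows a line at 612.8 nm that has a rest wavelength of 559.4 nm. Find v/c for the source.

λ'/λ₀ = 1.0955 > 1 (redshift), so the source is receding.
λ'/λ₀ = √((1 + β)/(1 − β)) for a receding source ⇒ β = (r² − 1)/(r² + 1) with r = λ'/λ₀.
β = (1.2000 − 1)/(1.2000 + 1) ≈ 0.091.

0.091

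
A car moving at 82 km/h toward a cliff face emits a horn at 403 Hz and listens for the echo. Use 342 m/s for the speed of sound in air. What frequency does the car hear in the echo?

82 km/h = 22.78 m/s.
The cliff face receives the sound from a moving source: f₁ = f₀ · v/(v − v_e) = 403 × 342/319.22 ≈ 432 Hz.
On the return leg the car is a moving observer: f₂ = f₁ · (v + v_e)/v = 432 × 364.78/342 ≈ 461 Hz.

461 Hz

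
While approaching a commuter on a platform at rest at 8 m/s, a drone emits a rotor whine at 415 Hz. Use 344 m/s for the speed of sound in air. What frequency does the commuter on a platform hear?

425 Hz

With the source moving toward a stationary observer, f' = f · v/(v − v_s).
f' = 415 × 344/(344 − 8) = 415 × 344/336 ≈ 425 Hz.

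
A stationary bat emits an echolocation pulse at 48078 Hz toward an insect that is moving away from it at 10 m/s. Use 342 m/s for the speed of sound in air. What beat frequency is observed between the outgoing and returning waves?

The insect first receives the wave as a moving observer: f₁ = f₀ · (v − u)/v = 48078 × (342 − 10)/342 ≈ 46672 Hz.
On reflection it acts as a source moving away from the stationary detector: f₂ = f₁ · v/(v + u) = 46672 × 342/352 ≈ 45346 Hz.
Equivalently f₂ = f₀ · (v − u)/(v + u).
Beat frequency: |f₂ − f₀| = 2u·f₀/(v + u) = 2 × 10 × 48078/352 ≈ 2732 Hz.

2732 Hz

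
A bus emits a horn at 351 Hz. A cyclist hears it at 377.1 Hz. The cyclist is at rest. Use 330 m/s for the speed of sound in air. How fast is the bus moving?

22.8 m/s

f' > f, so the bus is approaching.
f' = f · v/(v − v_s) ⇒ v_s = v · |1 − f/f'|.
v_s = 330 × |1 − 351/377.1| = 330 × 0.06921 ≈ 22.8 m/s.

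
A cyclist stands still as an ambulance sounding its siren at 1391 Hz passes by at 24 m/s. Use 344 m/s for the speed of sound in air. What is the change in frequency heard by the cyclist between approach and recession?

Approaching: f₁ = f · v/(v − v_s) = 1391 × 344/320 ≈ 1495 Hz.
Receding: f₂ = f · v/(v + v_s) = 1391 × 344/368 ≈ 1300 Hz.
Drop: f₁ − f₂ = 2f·v·v_s/(v² − v_s²) = 2 × 1391 × 344 × 24/(344² − 24²) ≈ 195 Hz.

195 Hz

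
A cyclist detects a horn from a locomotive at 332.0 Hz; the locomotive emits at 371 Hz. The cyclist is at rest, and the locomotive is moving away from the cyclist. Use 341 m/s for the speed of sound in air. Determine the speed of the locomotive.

40 m/s

f' = f · v/(v + v_s) ⇒ v_s = v · |1 − f/f'|.
v_s = 341 × |1 − 371/332.0| = 341 × 0.1175 ≈ 40 m/s.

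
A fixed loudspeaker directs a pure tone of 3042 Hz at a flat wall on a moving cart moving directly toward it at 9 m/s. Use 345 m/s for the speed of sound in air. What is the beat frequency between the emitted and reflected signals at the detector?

The flat wall on a moving cart first receives the wave as a moving observer: f₁ = f₀ · (v + u)/v = 3042 × (345 + 9)/345 ≈ 3121.4 Hz.
On reflection it acts as a source moving toward the stationary detector: f₂ = f₁ · v/(v − u) = 3121.4 × 345/336 ≈ 3205.0 Hz.
Equivalently f₂ = f₀ · (v + u)/(v − u).
Beat frequency: |f₂ − f₀| = 2u·f₀/(v − u) = 2 × 9 × 3042/336 ≈ 163 Hz.

163 Hz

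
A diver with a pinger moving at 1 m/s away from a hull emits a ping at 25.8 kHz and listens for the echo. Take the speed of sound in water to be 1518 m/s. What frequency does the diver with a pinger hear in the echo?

25.8 kHz

The hull receives the sound from a moving source: f₁ = f₀ · v/(v + v_e) = 25.8 × 1518/1519 ≈ 25.8 kHz.
On the return leg the diver with a pinger is a moving observer: f₂ = f₁ · (v − v_e)/v = 25.8 × 1517/1518 ≈ 25.8 kHz.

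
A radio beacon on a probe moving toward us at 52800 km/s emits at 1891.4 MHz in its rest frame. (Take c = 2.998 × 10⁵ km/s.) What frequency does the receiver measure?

β = v/c = 52800/299800 = 0.1761.
Relativistic Doppler for frequency: f' = f₀ · √((1 + β)/(1 − β)).
f' = 1891.4 × √(1.1761/0.8239) = 1891.4 × 1.19479 ≈ 2259.8 MHz.

2259.8 MHz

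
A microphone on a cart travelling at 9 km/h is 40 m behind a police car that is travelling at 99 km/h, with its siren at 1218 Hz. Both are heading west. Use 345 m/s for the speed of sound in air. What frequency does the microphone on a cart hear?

1136 Hz

99 km/h = 27.5 m/s; 9 km/h = 2.5 m/s.
The microphone on a cart is behind, so the police car is moving away from it while the microphone on a cart is moving toward the police car.
General Doppler shift: f' = f · (v + v_o)/(v + v_s).
f' = 1218 × (345 + 2.5)/(345 + 27.5) = 1218 × 347.5/372.5 ≈ 1136 Hz.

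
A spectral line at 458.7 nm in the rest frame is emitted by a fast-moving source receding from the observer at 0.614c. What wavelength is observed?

Relativistic Doppler for wavelength: λ' = λ₀ · √((1 + β)/(1 − β)).
λ' = 458.7 × √(1.6140/0.3860) = 458.7 × 2.04483 ≈ 938.0 nm.

938.0 nm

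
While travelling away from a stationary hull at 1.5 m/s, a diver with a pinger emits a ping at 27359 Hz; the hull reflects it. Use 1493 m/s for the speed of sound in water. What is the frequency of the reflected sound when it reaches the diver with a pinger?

The hull receives the sound from a moving source: f₁ = f₀ · v/(v + v_e) = 27359 × 1493/1494.5 ≈ 27332 Hz.
On the return leg the diver with a pinger is a moving observer: f₂ = f₁ · (v − v_e)/v = 27332 × 1491.5/1493 ≈ 27304 Hz.
Equivalently f₂ = f₀ · (v − v_e)/(v + v_e).

27304 Hz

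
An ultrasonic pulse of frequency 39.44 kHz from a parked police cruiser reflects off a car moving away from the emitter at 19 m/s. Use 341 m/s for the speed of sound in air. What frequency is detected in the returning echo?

The car first receives the wave as a moving observer: f₁ = f₀ · (v − u)/v = 39.44 × (341 − 19)/341 ≈ 37.2 kHz.
On reflection it acts as a source moving away from the stationary detector: f₂ = f₁ · v/(v + u) = 37.2 × 341/360 ≈ 35.3 kHz.

35.3 kHz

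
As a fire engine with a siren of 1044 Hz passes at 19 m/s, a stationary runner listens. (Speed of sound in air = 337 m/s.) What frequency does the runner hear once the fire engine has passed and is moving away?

Receding: f₂ = f · v/(v + v_s) = 1044 × 337/356 ≈ 988 Hz.

988 Hz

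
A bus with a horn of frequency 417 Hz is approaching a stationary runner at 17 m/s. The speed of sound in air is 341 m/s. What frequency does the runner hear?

With the source moving toward a stationary observer, f' = f · v/(v − v_s).
f' = 417 × 341/(341 − 17) = 417 × 341/324 ≈ 439 Hz.

439 Hz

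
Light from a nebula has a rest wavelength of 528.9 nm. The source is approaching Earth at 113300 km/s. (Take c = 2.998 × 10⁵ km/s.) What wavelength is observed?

β = v/c = 113300/299800 = 0.3779.
Relativistic Doppler for wavelength: λ' = λ₀ · √((1 − β)/(1 + β)).
λ' = 528.9 × √(0.6221/1.3779) = 528.9 × 0.67191 ≈ 355.4 nm.

355.4 nm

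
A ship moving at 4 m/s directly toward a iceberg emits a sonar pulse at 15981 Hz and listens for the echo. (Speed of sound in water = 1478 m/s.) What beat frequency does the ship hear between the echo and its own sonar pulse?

The iceberg receives the sound from a moving source: f₁ = f₀ · v/(v − v_e) = 15981 × 1478/1474 ≈ 16024.4 Hz.
On the return leg the ship is a moving observer: f₂ = f₁ · (v + v_e)/v = 16024.4 × 1482/1478 ≈ 16067.7 Hz.
Equivalently f₂ = f₀ · (v + v_e)/(v − v_e).
Beat against the emitted tone: |f₂ − f₀| = 2v_e·f₀/(v − v_e) = 2 × 4 × 15981/1474 ≈ 87 Hz.

87 Hz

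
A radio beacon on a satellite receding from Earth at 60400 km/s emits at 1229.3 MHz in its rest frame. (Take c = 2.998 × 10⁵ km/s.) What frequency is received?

β = v/c = 60400/299800 = 0.2015.
Relativistic Doppler for frequency: f' = f₀ · √((1 − β)/(1 + β)).
f' = 1229.3 × √(0.7985/1.2015) = 1229.3 × 0.81525 ≈ 1002.2 MHz.

1002.2 MHz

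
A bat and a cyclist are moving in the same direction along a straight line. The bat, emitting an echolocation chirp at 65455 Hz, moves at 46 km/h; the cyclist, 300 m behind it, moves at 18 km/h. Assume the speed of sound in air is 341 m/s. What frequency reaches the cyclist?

64016 Hz

46 km/h = 12.78 m/s; 18 km/h = 5 m/s.
The cyclist is behind, so the bat is moving away from it while the cyclist is moving toward the bat.
With source receding and observer approaching, f' = f · (v + v_o)/(v + v_s).
f' = 65455 × (341 + 5)/(341 + 12.78) = 65455 × 346/353.78 ≈ 64016 Hz.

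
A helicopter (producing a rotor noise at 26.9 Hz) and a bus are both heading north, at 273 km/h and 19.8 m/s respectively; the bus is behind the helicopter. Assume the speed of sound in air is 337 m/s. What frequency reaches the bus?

273 km/h = 75.83 m/s.
The bus is behind, so the helicopter is moving away from it while the bus is moving toward the helicopter.
With source receding and observer approaching, f' = f · (v + v_o)/(v + v_s).
f' = 26.9 × (337 + 19.8)/(337 + 75.83) = 26.9 × 356.8/412.83 ≈ 23.2 Hz.

23.2 Hz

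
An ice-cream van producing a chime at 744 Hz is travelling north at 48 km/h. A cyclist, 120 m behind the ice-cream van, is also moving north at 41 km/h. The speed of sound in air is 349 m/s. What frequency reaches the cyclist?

48 km/h = 13.33 m/s; 41 km/h = 11.39 m/s.
The cyclist is behind, so the ice-cream van is moving away from it while the cyclist is moving toward the ice-cream van.
Both move, so f' = f · (v + v_o)/(v + v_s).
f' = 744 × (349 + 11.39)/(349 + 13.33) = 744 × 360.39/362.33 ≈ 740 Hz.

740 Hz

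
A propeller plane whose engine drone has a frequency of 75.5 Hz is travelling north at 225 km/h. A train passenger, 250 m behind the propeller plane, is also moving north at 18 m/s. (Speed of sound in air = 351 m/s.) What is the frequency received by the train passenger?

225 km/h = 62.5 m/s.
The train passenger is behind, so the propeller plane is moving away from it while the train passenger is moving toward the propeller plane.
General Doppler shift: f' = f · (v + v_o)/(v + v_s).
f' = 75.5 × (351 + 18)/(351 + 62.5) = 75.5 × 369/413.5 ≈ 67 Hz.

67 Hz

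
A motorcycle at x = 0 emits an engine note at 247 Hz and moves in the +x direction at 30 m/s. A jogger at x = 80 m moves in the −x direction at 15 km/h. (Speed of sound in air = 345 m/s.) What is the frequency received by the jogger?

274 Hz

15 km/h = 4.167 m/s.
The observer lies on the +x side, so the source is heading toward the observer and the observer is heading toward the source.
With source approaching and observer approaching, f' = f · (v + v_o)/(v − v_s).
f' = 247 × (345 + 4.167)/(345 − 30) = 247 × 349.17/315 ≈ 274 Hz.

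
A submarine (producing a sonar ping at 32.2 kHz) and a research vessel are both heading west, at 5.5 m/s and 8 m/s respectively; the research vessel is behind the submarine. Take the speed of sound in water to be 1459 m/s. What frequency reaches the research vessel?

32.3 kHz

The research vessel is behind, so the submarine is moving away from it while the research vessel is moving toward the submarine.
With source receding and observer approaching, f' = f · (v + v_o)/(v + v_s).
f' = 32.2 × (1459 + 8)/(1459 + 5.5) = 32.2 × 1467/1464.5 ≈ 32.3 kHz.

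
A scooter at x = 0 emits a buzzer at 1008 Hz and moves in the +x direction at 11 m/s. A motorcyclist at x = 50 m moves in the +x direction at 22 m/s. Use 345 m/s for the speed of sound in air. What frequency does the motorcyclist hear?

The observer lies on the +x side, so the source is heading toward the observer and the observer is heading away from the source.
With source approaching and observer receding, f' = f · (v − v_o)/(v − v_s).
f' = 1008 × (345 − 22)/(345 − 11) = 1008 × 323/334 ≈ 975 Hz.

975 Hz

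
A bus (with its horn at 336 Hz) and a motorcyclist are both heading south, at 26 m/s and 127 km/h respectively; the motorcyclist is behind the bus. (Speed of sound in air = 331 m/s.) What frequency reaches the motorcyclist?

345 Hz

127 km/h = 35.28 m/s.
The motorcyclist is behind, so the bus is moving away from it while the motorcyclist is moving toward the bus.
With source receding and observer approaching, f' = f · (v + v_o)/(v + v_s).
f' = 336 × (331 + 35.28)/(331 + 26) = 336 × 366.28/357 ≈ 345 Hz.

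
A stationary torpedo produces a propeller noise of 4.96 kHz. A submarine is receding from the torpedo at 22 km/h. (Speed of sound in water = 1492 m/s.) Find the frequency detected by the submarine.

4.94 kHz

22 km/h = 6.111 m/s.
Only the observer moves, away from the source, so f' = f · (v − v_o)/v.
f' = 4.96 × (1492 − 6.111)/1492 = 4.96 × 1485.9/1492 ≈ 4.94 kHz.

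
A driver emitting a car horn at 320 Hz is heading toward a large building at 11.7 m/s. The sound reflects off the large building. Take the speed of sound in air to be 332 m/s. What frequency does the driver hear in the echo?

343 Hz

The large building receives the sound from a moving source: f₁ = f₀ · v/(v − v_e) = 320 × 332/320.3 ≈ 332 Hz.
On the return leg the driver is a moving observer: f₂ = f₁ · (v + v_e)/v = 332 × 343.7/332 ≈ 343 Hz.
Equivalently f₂ = f₀ · (v + v_e)/(v − v_e).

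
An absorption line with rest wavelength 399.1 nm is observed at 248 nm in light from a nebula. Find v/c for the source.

λ'/λ₀ = 0.6214 < 1 (blueshift), so the source is approaching.
λ'/λ₀ = √((1 − β)/(1 + β)) for an approaching source ⇒ β = (1 − r²)/(1 + r²) with r = λ'/λ₀.
β = (1 − 0.3861)/(1 + 0.3861) ≈ 0.443.

0.443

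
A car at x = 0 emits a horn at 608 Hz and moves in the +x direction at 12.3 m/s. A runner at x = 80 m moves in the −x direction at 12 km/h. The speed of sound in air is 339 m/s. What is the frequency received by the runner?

12 km/h = 3.333 m/s.
The observer lies on the +x side, so the source is heading toward the observer and the observer is heading toward the source.
Both move, so f' = f · (v + v_o)/(v − v_s).
f' = 608 × (339 + 3.333)/(339 − 12.3) = 608 × 342.33/326.7 ≈ 637 Hz.

637 Hz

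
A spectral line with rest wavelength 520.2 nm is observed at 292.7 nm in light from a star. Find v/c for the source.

0.519c

λ'/λ₀ = 0.5627 < 1 (blueshift), so the source is approaching.
λ'/λ₀ = √((1 − β)/(1 + β)) for an approaching source ⇒ β = (1 − r²)/(1 + r²) with r = λ'/λ₀.
β = (1 − 0.3166)/(1 + 0.3166) ≈ 0.519.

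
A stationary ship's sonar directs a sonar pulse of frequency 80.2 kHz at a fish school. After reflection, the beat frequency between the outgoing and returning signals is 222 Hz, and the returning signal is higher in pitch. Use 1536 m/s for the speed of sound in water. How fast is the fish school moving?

2.12 m/s

Double Doppler shift off a moving reflector: f₂ = f₀ · (v + u)/(v − u) (u > 0 toward emitter).
Returning signal is higher, so f₂ = f₀ + Δf = 80200 + 222 = 80422 Hz.
Rearranging, u = v · (f₂ − f₀)/(f₂ + f₀) = 1536 × 222/160622 ≈ 2.12 m/s.
So the fish school is moving at 2.12 m/s toward the emitter.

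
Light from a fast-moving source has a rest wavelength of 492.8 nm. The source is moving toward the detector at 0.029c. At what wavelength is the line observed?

478.7 nm

Relativistic Doppler for wavelength: λ' = λ₀ · √((1 − β)/(1 + β)).
λ' = 492.8 × √(0.9710/1.0290) = 492.8 × 0.97141 ≈ 478.7 nm.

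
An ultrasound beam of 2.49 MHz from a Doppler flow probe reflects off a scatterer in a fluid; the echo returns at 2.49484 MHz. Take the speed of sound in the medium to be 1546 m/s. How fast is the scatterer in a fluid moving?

Double Doppler shift off a moving reflector: f₂ = f₀ · (v + u)/(v − u) (u > 0 toward emitter).
Rearranging, u = v · (f₂ − f₀)/(f₂ + f₀) = 1546 × 0.00484/4.98484 ≈ 1.50 m/s.
So the scatterer in a fluid is moving at 1.50 m/s toward the emitter.

1.50 m/s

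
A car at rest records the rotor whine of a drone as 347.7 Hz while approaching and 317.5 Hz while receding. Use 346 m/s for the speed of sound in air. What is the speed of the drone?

15.7 m/s

f₁/f₂ = (v + v_s)/(v − v_s), so v_s = v · (f₁ − f₂)/(f₁ + f₂).
v_s = 346 × (347.7 − 317.5)/(347.7 + 317.5) = 346 × 30.2/665.2 ≈ 15.7 m/s.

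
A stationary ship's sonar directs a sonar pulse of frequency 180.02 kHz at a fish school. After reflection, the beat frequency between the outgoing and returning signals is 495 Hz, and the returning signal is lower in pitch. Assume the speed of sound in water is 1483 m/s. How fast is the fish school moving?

2.04 m/s

Double Doppler shift off a moving reflector: f₂ = f₀ · (v + u)/(v − u) (u > 0 toward emitter).
Returning signal is lower, so f₂ = f₀ − Δf = 180020 − 495 = 179525 Hz.
Rearranging, u = v · (f₂ − f₀)/(f₂ + f₀) = 1483 × -495/359545 ≈ -2.04 m/s.
So the fish school is moving at 2.04 m/s away from the emitter.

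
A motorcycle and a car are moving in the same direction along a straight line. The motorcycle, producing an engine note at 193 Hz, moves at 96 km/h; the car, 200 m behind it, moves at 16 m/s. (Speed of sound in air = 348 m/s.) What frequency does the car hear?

188 Hz

96 km/h = 26.67 m/s.
The car is behind, so the motorcycle is moving away from it while the car is moving toward the motorcycle.
With source receding and observer approaching, f' = f · (v + v_o)/(v + v_s).
f' = 193 × (348 + 16)/(348 + 26.67) = 193 × 364/374.67 ≈ 188 Hz.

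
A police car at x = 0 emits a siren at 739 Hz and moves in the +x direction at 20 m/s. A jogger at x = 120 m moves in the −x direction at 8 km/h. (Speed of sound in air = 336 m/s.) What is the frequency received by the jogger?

8 km/h = 2.222 m/s.
The observer lies on the +x side, so the source is heading toward the observer and the observer is heading toward the source.
With source approaching and observer approaching, f' = f · (v + v_o)/(v − v_s).
f' = 739 × (336 + 2.222)/(336 − 20) = 739 × 338.22/316 ≈ 791 Hz.

791 Hz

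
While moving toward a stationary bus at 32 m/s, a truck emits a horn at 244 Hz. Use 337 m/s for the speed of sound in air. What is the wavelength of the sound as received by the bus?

1.25 m

Moving source, stationary observer: f' = f · v/(v − v_s) since the source is approaching.
f' = 244 × 337/(337 − 32) ≈ 270 Hz.
λ' = v/f' = 337/269.6 ≈ 1.25 m.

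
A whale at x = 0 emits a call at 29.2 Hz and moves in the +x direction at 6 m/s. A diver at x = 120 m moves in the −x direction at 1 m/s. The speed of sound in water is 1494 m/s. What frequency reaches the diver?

The observer lies on the +x side, so the source is heading toward the observer and the observer is heading toward the source.
General Doppler shift: f' = f · (v + v_o)/(v − v_s).
f' = 29.2 × (1494 + 1)/(1494 − 6) = 29.2 × 1495/1488 ≈ 29.3 Hz.

29.3 Hz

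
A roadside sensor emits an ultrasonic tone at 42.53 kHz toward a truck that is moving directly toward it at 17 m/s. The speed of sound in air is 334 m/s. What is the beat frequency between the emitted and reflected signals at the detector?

The truck first receives the wave as a moving observer: f₁ = f₀ · (v + u)/v = 42.53 × (334 + 17)/334 ≈ 44.69 kHz.
On reflection it acts as a source moving toward the stationary detector: f₂ = f₁ · v/(v − u) = 44.69 × 334/317 ≈ 47.09 kHz.
Equivalently f₂ = f₀ · (v + u)/(v − u).
Beat frequency (with f₀ = 42530 Hz): |f₂ − f₀| = 2u·f₀/(v − u) = 2 × 17 × 42530/317 ≈ 4562 Hz.

4562 Hz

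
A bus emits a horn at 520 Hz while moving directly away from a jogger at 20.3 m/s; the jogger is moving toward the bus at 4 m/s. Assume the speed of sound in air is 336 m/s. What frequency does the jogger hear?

Both move, so f' = f · (v + v_o)/(v + v_s).
f' = 520 × (336 + 4)/(336 + 20.3) = 520 × 340/356.3 ≈ 496 Hz.

496 Hz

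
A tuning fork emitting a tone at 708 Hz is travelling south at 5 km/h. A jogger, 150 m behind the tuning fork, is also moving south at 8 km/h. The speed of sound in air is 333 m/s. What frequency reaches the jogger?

710 Hz

5 km/h = 1.389 m/s; 8 km/h = 2.222 m/s.
The jogger is behind, so the tuning fork is moving away from it while the jogger is moving toward the tuning fork.
Both move, so f' = f · (v + v_o)/(v + v_s).
f' = 708 × (333 + 2.222)/(333 + 1.389) = 708 × 335.22/334.39 ≈ 710 Hz.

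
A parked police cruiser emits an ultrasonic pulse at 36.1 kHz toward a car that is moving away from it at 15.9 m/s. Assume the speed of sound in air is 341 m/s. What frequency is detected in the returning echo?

The car first receives the wave as a moving observer: f₁ = f₀ · (v − u)/v = 36.1 × (341 − 15.9)/341 ≈ 34.4 kHz.
On reflection it acts as a source moving away from the stationary detector: f₂ = f₁ · v/(v + u) = 34.4 × 341/356.9 ≈ 32.9 kHz.
Equivalently f₂ = f₀ · (v − u)/(v + u).

32.9 kHz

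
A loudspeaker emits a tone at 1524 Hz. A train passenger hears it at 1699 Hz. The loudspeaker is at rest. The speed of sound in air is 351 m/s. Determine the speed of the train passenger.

40 m/s

f' > f, so the train passenger is approaching.
f' = f · (v + v_o)/v ⇒ v_o = v · |f'/f − 1|.
v_o = 351 × |1699/1524 − 1| = 351 × 0.1148 ≈ 40 m/s.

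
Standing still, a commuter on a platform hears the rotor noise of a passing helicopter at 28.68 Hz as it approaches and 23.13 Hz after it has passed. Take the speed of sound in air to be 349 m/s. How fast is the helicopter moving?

37 m/s

f₁/f₂ = (v + v_s)/(v − v_s), so v_s = v · (f₁ − f₂)/(f₁ + f₂).
v_s = 349 × (28.68 − 23.13)/(28.68 + 23.13) = 349 × 5.55/51.81 ≈ 37 m/s.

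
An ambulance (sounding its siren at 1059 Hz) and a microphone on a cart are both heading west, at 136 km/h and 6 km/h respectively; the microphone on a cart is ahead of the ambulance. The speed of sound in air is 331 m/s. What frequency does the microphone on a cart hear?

1189 Hz

136 km/h = 37.78 m/s; 6 km/h = 1.667 m/s.
The microphone on a cart is ahead, so the ambulance is moving toward it while the microphone on a cart is moving away from the ambulance.
Both move, so f' = f · (v − v_o)/(v − v_s).
f' = 1059 × (331 − 1.667)/(331 − 37.78) = 1059 × 329.33/293.22 ≈ 1189 Hz.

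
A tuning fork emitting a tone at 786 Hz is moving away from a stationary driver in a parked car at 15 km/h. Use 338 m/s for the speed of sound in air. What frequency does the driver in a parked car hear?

15 km/h = 4.167 m/s.
Only the source moves, away from the listener, so f' = f · v/(v + v_s).
f' = 786 × 338/(338 + 4.167) = 786 × 338/342.2 ≈ 776 Hz.

776 Hz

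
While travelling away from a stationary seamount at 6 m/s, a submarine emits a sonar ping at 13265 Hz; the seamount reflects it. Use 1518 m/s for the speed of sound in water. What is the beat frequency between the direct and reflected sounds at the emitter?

The seamount receives the sound from a moving source: f₁ = f₀ · v/(v + v_e) = 13265 × 1518/1524 ≈ 13212.8 Hz.
On the return leg the submarine is a moving observer: f₂ = f₁ · (v − v_e)/v = 13212.8 × 1512/1518 ≈ 13160.6 Hz.
Beat against the emitted tone: |f₂ − f₀| = 2v_e·f₀/(v + v_e) = 2 × 6 × 13265/1524 ≈ 104 Hz.

104 Hz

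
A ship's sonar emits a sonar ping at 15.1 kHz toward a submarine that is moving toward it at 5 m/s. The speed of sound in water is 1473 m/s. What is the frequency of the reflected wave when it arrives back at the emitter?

The submarine first receives the wave as a moving observer: f₁ = f₀ · (v + u)/v = 15.1 × (1473 + 5)/1473 ≈ 15.15 kHz.
On reflection it acts as a source moving toward the stationary detector: f₂ = f₁ · v/(v − u) = 15.15 × 1473/1468 ≈ 15.20 kHz.

15.20 kHz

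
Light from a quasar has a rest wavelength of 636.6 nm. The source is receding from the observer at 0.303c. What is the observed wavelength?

870.4 nm

Relativistic Doppler for wavelength: λ' = λ₀ · √((1 + β)/(1 − β)).
λ' = 636.6 × √(1.3030/0.6970) = 636.6 × 1.36727 ≈ 870.4 nm.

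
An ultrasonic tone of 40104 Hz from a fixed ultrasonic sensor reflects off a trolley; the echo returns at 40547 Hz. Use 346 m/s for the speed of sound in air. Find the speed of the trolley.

1.90 m/s

Double Doppler shift off a moving reflector: f₂ = f₀ · (v + u)/(v − u) (u > 0 toward emitter).
Rearranging, u = v · (f₂ − f₀)/(f₂ + f₀) = 346 × 443/80651 ≈ 1.90 m/s.
So the trolley is moving at 1.90 m/s toward the emitter.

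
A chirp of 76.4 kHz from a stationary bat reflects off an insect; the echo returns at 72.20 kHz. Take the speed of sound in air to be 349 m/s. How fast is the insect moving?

Double Doppler shift off a moving reflector: f₂ = f₀ · (v + u)/(v − u) (u > 0 toward emitter).
Rearranging, u = v · (f₂ − f₀)/(f₂ + f₀) = 349 × -4.20/148.60 ≈ -9.9 m/s.
So the insect is moving at 9.9 m/s away from the emitter.

9.9 m/s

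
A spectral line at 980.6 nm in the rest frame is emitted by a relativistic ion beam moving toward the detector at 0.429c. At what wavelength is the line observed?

619.9 nm

Relativistic Doppler for wavelength: λ' = λ₀ · √((1 − β)/(1 + β)).
λ' = 980.6 × √(0.5710/1.4290) = 980.6 × 0.63212 ≈ 619.9 nm.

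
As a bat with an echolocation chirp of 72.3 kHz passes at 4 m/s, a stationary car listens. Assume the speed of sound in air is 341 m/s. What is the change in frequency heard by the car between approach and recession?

Approaching: f₁ = f · v/(v − v_s) = 72.3 × 341/337 ≈ 73.16 kHz.
Receding: f₂ = f · v/(v + v_s) = 72.3 × 341/345 ≈ 71.46 kHz.
Drop: f₁ − f₂ = 2f·v·v_s/(v² − v_s²) = 2 × 72.3 × 341 × 4/(341² − 4²) ≈ 1.70 kHz.

1.70 kHz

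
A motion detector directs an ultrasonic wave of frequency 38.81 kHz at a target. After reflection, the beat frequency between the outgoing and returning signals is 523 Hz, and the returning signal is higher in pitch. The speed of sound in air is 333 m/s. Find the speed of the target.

Double Doppler shift off a moving reflector: f₂ = f₀ · (v + u)/(v − u) (u > 0 toward emitter).
Returning signal is higher, so f₂ = f₀ + Δf = 38810 + 523 = 39333 Hz.
Rearranging, u = v · (f₂ − f₀)/(f₂ + f₀) = 333 × 523/78143 ≈ 2.23 m/s.
So the target is moving at 2.23 m/s toward the emitter.

2.23 m/s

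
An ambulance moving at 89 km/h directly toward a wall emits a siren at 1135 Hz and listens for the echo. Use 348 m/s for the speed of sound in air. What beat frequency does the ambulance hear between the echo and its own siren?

174 Hz

89 km/h = 24.72 m/s.
The wall receives the sound from a moving source: f₁ = f₀ · v/(v − v_e) = 1135 × 348/323.28 ≈ 1221.8 Hz.
On the return leg the ambulance is a moving observer: f₂ = f₁ · (v + v_e)/v = 1221.8 × 372.72/348 ≈ 1308.6 Hz.
Beat against the emitted tone: |f₂ − f₀| = 2v_e·f₀/(v − v_e) = 2 × 24.72 × 1135/323.28 ≈ 174 Hz.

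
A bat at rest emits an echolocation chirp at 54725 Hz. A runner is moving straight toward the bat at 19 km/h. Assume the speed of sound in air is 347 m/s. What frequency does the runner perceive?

19 km/h = 5.278 m/s.
Moving observer, stationary source: f' = f · (v + v_o)/v.
f' = 54725 × (347 + 5.278)/347 = 54725 × 352.28/347 ≈ 55557 Hz.

55557 Hz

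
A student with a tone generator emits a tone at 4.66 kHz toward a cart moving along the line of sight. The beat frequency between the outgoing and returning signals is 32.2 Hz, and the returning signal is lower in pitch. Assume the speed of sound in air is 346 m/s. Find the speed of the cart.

1.20 m/s

Double Doppler shift off a moving reflector: f₂ = f₀ · (v + u)/(v − u) (u > 0 toward emitter).
Returning signal is lower, so f₂ = f₀ − Δf = 4660 − 32.2 = 4627.8 Hz.
Rearranging, u = v · (f₂ − f₀)/(f₂ + f₀) = 346 × -32.2/9287.8 ≈ -1.20 m/s.
So the cart is moving at 1.20 m/s away from the emitter.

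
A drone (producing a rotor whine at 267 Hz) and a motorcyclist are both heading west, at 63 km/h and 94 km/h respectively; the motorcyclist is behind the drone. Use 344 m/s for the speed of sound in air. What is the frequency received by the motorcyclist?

63 km/h = 17.5 m/s; 94 km/h = 26.11 m/s.
The motorcyclist is behind, so the drone is moving away from it while the motorcyclist is moving toward the drone.
Both move, so f' = f · (v + v_o)/(v + v_s).
f' = 267 × (344 + 26.11)/(344 + 17.5) = 267 × 370.11/361.5 ≈ 273 Hz.

273 Hz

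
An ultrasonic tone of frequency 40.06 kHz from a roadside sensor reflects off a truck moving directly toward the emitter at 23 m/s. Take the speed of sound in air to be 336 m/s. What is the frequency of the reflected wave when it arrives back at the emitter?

45.9 kHz

At the truck (a moving observer), f₁ = f₀ · (v + u)/v = 40.06 × 359/336 ≈ 42.8 kHz.
On reflection it acts as a source moving toward the stationary detector: f₂ = f₁ · v/(v − u) = 42.8 × 336/313 ≈ 45.9 kHz.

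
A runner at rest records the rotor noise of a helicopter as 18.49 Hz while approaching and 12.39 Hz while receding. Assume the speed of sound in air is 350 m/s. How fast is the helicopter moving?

f₁/f₂ = (v + v_s)/(v − v_s), so v_s = v · (f₁ − f₂)/(f₁ + f₂).
v_s = 350 × (18.49 − 12.39)/(18.49 + 12.39) = 350 × 6.10/30.88 ≈ 69 m/s.

69 m/s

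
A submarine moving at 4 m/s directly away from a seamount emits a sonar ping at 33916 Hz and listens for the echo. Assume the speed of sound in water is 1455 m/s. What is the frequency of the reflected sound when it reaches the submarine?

The seamount receives the sound from a moving source: f₁ = f₀ · v/(v + v_e) = 33916 × 1455/1459 ≈ 33823 Hz.
On the return leg the submarine is a moving observer: f₂ = f₁ · (v − v_e)/v = 33823 × 1451/1455 ≈ 33730 Hz.
Equivalently f₂ = f₀ · (v − v_e)/(v + v_e).

33730 Hz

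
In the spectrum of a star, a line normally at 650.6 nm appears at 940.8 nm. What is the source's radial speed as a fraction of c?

0.353

λ'/λ₀ = 1.4460 > 1 (redshift), so the source is receding.
λ'/λ₀ = √((1 + β)/(1 − β)) for a receding source ⇒ β = (r² − 1)/(r² + 1) with r = λ'/λ₀.
β = (2.0911 − 1)/(2.0911 + 1) ≈ 0.353.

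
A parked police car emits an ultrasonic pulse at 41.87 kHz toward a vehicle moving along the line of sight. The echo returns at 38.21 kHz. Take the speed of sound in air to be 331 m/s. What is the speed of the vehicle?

Double Doppler shift off a moving reflector: f₂ = f₀ · (v + u)/(v − u) (u > 0 toward emitter).
Rearranging, u = v · (f₂ − f₀)/(f₂ + f₀) = 331 × -3.66/80.08 ≈ -15.1 m/s.
So the vehicle is moving at 15.1 m/s away from the emitter.

15.1 m/s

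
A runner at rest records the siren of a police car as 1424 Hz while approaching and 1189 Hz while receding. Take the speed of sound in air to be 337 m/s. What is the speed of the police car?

30 m/s

f₁/f₂ = (v + v_s)/(v − v_s), so v_s = v · (f₁ − f₂)/(f₁ + f₂).
v_s = 337 × (1424 − 1189)/(1424 + 1189) = 337 × 235/2613 ≈ 30 m/s.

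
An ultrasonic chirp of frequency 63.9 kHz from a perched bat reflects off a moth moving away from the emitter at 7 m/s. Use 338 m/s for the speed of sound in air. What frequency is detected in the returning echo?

61.3 kHz

The moth first receives the wave as a moving observer: f₁ = f₀ · (v − u)/v = 63.9 × (338 − 7)/338 ≈ 62.6 kHz.
The reflection then acts as a moving source: f₂ = f₁ · v/(v + u) ≈ 61.3 kHz.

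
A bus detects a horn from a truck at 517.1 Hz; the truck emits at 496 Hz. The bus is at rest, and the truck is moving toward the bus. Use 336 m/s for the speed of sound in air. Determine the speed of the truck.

13.7 m/s

f' = f · v/(v − v_s) ⇒ v_s = v · |1 − f/f'|.
v_s = 336 × |1 − 496/517.1| = 336 × 0.0408 ≈ 13.7 m/s.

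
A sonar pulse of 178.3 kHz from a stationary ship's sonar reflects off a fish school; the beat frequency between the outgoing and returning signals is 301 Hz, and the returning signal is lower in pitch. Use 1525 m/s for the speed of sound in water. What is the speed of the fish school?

Double Doppler shift off a moving reflector: f₂ = f₀ · (v + u)/(v − u) (u > 0 toward emitter).
Returning signal is lower, so f₂ = f₀ − Δf = 178300 − 301 = 177999 Hz.
Rearranging, u = v · (f₂ − f₀)/(f₂ + f₀) = 1525 × -301/356299 ≈ -1.29 m/s.
So the fish school is moving at 1.29 m/s away from the emitter.

1.29 m/s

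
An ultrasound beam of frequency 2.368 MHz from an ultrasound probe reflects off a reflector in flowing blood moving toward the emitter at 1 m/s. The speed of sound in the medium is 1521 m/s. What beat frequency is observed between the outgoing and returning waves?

At the reflector in flowing blood (a moving observer), f₁ = f₀ · (v + u)/v = 2.368 × 1522/1521 ≈ 2.36956 MHz.
On reflection it acts as a source moving toward the stationary detector: f₂ = f₁ · v/(v − u) = 2.36956 × 1521/1520 ≈ 2.37112 MHz.
Beat frequency (with f₀ = 2368000 Hz): |f₂ − f₀| = 2u·f₀/(v − u) = 2 × 1 × 2368000/1520 ≈ 3116 Hz.

3116 Hz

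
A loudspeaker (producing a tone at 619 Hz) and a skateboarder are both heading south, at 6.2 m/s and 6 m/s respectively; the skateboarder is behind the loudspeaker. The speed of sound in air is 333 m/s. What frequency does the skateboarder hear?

619 Hz

The skateboarder is behind, so the loudspeaker is moving away from it while the skateboarder is moving toward the loudspeaker.
Both move, so f' = f · (v + v_o)/(v + v_s).
f' = 619 × (333 + 6)/(333 + 6.2) = 619 × 339/339.2 ≈ 619 Hz.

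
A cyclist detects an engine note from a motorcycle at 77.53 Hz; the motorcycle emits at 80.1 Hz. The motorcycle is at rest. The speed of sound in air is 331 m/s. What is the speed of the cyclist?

10.6 m/s

f' < f, so the cyclist is receding.
f' = f · (v − v_o)/v ⇒ v_o = v · |f'/f − 1|.
v_o = 331 × |77.53/80.1 − 1| = 331 × 0.03208 ≈ 10.6 m/s.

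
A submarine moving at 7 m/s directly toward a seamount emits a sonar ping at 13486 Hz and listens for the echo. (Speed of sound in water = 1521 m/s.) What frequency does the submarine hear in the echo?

13611 Hz

The seamount receives the sound from a moving source: f₁ = f₀ · v/(v − v_e) = 13486 × 1521/1514 ≈ 13548 Hz.
On the return leg the submarine is a moving observer: f₂ = f₁ · (v + v_e)/v = 13548 × 1528/1521 ≈ 13611 Hz.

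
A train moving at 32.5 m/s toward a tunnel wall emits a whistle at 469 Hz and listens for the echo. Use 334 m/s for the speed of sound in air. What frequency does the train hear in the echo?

The tunnel wall receives the sound from a moving source: f₁ = f₀ · v/(v − v_e) = 469 × 334/301.5 ≈ 520 Hz.
On the return leg the train is a moving observer: f₂ = f₁ · (v + v_e)/v = 520 × 366.5/334 ≈ 570 Hz.
Equivalently f₂ = f₀ · (v + v_e)/(v − v_e).

570 Hz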